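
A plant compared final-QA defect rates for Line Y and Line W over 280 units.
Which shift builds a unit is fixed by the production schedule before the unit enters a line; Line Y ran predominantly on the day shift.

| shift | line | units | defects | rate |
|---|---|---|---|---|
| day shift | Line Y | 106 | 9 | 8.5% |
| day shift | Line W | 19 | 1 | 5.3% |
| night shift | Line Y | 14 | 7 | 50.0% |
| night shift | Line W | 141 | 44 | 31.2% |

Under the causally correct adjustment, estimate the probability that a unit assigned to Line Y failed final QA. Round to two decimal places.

Nothing the line does changes shift; the imbalance is an allocation artefact. With shift also predicting the outcome, the pooled figure is confounded, and the within-stratum comparison is the causal one.
Standardising Line Y to the population shift mix: 0.446·9/106 + 0.554·7/14 = 0.315.

0.31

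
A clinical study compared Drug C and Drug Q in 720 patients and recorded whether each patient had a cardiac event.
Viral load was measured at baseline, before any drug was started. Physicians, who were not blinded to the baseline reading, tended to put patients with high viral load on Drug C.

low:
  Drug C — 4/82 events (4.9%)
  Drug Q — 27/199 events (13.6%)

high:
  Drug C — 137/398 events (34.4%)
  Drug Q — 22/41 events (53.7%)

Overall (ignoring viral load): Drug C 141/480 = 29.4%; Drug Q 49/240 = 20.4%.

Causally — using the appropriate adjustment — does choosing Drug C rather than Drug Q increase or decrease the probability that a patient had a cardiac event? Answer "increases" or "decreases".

decreases

The viral load-specific comparison favours Drug C throughout, but the pooled figures favour Drug Q. The question is whether to condition on viral load.
Since viral load is a pre-existing factor (not a product of the drug) and it affects the outcome on its own, it is a confounder. The stratified rates, not the pooled rate, identify the causal effect.
Within each level — low: 4.9% vs 13.6%; high: 34.4% vs 53.7% — Drug C is lower every time.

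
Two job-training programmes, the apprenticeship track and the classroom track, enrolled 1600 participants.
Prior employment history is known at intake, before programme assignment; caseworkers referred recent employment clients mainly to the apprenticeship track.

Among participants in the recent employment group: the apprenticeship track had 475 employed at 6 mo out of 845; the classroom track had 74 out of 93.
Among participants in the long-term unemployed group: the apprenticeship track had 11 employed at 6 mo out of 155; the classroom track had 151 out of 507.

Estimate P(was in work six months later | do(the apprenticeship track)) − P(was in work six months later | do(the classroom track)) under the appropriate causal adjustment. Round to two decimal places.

The stratified and pooled comparisons disagree (the classroom track wins within each prior employment history; the apprenticeship track wins overall), so the answer turns on the causal role of prior employment history.
Nothing the programme does changes prior employment history; the imbalance is an allocation artefact. With prior employment history also predicting the outcome, the pooled figure is confounded, and the within-stratum comparison is the causal one.
Adjusting over the population distribution of prior employment history: 0.586·(0.562−0.796) + 0.414·(0.071−0.298) = -0.231.

-0.23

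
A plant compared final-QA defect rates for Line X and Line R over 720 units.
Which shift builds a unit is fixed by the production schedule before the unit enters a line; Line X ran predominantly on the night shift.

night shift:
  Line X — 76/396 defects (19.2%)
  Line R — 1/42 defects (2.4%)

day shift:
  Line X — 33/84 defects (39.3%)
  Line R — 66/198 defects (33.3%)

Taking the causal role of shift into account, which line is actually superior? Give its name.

Since shift is a pre-existing factor (not a product of the line) and it affects the outcome on its own, it is a confounder. The stratified rates, not the pooled rate, identify the causal effect.
Within each level — night shift: 19.2% vs 2.4%; day shift: 39.3% vs 33.3% — Line R is lower every time.

Line R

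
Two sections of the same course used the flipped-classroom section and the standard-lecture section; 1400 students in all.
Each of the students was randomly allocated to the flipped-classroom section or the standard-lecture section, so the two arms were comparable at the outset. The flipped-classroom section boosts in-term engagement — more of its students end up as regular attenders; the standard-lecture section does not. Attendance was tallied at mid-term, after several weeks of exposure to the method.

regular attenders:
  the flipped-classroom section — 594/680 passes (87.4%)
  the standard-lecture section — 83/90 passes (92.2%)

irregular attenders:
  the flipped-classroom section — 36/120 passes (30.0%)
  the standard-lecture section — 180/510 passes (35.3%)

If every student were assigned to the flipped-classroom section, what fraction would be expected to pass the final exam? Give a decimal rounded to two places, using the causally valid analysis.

Mid-term attendance lies on the pathway teaching method → mid-term attendance → outcome, so adjusting for it blocks the indirect effect. For the total causal effect of teaching method, use the unadjusted pooled rates.
So P(outcome | do(the flipped-classroom section)) is just the pooled rate for the flipped-classroom section: 630/800 = 0.787.

0.79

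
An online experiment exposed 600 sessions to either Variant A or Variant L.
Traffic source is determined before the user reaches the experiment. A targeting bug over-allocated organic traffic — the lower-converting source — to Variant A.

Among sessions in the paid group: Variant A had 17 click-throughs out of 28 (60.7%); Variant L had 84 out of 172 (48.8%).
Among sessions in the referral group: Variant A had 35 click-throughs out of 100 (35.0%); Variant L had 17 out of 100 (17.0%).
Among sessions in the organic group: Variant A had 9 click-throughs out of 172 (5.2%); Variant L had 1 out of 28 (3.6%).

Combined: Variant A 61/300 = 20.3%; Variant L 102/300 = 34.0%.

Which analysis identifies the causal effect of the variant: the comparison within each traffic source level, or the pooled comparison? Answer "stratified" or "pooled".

stratified

Here traffic source is a common cause — it drives both which variant a case falls under and the outcome. The crude comparison mixes populations; the stratum-specific rates are the causally relevant ones.
Within each level — paid: 60.7% vs 48.8%; referral: 35.0% vs 17.0%; organic: 5.2% vs 3.6% — Variant A is higher every time.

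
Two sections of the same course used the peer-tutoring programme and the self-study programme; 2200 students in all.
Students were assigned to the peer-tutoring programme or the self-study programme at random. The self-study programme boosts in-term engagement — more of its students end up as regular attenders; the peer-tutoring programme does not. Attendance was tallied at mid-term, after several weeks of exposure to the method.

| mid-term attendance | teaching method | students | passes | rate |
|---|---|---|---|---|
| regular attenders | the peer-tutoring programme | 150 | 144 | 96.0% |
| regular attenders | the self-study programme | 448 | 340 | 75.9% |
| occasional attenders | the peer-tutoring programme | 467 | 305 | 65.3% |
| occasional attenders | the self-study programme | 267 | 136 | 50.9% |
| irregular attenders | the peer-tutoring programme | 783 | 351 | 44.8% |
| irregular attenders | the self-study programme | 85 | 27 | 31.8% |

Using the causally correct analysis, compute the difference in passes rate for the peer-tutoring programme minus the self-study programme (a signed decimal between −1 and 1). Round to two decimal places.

-0.06

Because the teaching method influences mid-term attendance, mid-term attendance is a post-treatment mediator, not a confounder. Stratifying on it would bias the estimate; the causal effect is the crude pooled difference.
The causal difference is the pooled difference: 0.571 − 0.629 = -0.057.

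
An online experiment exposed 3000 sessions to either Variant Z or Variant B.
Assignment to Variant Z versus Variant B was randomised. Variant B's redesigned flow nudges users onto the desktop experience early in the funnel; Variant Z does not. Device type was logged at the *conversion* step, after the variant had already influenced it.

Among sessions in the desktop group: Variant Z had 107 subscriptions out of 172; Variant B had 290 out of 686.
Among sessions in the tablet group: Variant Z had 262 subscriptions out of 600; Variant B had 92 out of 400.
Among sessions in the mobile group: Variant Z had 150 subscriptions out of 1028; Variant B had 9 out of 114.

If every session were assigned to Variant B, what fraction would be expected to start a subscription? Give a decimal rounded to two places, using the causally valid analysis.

Device type lies on the pathway variant → device type → outcome, so adjusting for it blocks the indirect effect. For the total causal effect of variant, use the unadjusted pooled rates.
So P(outcome | do(Variant B)) is just the pooled rate for Variant B: 391/1200 = 0.326.

0.33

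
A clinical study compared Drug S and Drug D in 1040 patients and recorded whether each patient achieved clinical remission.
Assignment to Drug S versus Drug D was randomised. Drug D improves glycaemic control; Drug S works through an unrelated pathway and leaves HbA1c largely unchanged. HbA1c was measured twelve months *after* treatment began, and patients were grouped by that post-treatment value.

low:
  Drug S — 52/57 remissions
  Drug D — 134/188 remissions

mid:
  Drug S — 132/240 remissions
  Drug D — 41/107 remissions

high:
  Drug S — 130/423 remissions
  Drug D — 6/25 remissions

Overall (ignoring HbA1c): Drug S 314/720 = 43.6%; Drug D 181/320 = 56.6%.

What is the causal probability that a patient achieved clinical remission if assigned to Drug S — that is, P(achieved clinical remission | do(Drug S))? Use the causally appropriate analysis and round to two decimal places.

HbA1c is downstream of the drug. One should not condition on a consequence of treatment, so the overall rates are the right comparison.
So P(outcome | do(Drug S)) is just the pooled rate for Drug S: 314/720 = 0.436.

0.44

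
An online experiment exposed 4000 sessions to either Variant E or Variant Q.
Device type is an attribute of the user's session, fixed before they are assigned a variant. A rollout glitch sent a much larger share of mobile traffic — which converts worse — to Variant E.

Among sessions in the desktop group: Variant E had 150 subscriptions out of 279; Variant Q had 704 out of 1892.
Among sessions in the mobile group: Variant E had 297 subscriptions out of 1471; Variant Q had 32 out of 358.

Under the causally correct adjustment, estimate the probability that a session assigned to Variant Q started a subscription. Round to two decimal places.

The imbalance in device type arose from how sessions were allocated, not from anything the variant did; and device type independently affects the outcome. The pooled gap is confounded — condition on device type.
Standardising Variant Q to the population device type mix: 0.543·704/1892 + 0.457·32/358 = 0.243.

0.24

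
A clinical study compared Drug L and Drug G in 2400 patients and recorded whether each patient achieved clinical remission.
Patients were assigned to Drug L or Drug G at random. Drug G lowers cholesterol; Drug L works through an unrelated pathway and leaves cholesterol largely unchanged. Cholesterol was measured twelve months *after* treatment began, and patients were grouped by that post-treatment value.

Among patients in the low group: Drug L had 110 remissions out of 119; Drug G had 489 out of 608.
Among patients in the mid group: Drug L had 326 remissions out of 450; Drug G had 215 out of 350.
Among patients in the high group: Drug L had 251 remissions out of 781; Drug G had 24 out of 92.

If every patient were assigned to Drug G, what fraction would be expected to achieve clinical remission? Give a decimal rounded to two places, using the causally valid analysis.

Stratifying would compare drugs among patients the drugs themselves sorted into cholesterol groups — a form of selection on an intermediate. The unconditioned pooled rates give the total causal effect.
So P(outcome | do(Drug G)) is just the pooled rate for Drug G: 728/1050 = 0.693.

0.69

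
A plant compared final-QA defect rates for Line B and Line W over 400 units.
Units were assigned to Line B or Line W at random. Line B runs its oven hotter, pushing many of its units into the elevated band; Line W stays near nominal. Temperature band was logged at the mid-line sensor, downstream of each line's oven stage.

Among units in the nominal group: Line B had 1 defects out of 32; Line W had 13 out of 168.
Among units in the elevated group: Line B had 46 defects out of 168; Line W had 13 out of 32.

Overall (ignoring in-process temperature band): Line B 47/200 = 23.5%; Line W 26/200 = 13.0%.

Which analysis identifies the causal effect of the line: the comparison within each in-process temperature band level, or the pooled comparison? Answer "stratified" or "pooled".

Within every in-process temperature band level Line B has the lower rate, yet pooled Line W does — Simpson's reversal.
Because the line influences in-process temperature band, in-process temperature band is a post-treatment mediator, not a confounder. Stratifying on it would bias the estimate; the causal effect is the crude pooled difference.
Pooled: Line B 23.5% vs Line W 13.0%; Line W is lower overall.

pooled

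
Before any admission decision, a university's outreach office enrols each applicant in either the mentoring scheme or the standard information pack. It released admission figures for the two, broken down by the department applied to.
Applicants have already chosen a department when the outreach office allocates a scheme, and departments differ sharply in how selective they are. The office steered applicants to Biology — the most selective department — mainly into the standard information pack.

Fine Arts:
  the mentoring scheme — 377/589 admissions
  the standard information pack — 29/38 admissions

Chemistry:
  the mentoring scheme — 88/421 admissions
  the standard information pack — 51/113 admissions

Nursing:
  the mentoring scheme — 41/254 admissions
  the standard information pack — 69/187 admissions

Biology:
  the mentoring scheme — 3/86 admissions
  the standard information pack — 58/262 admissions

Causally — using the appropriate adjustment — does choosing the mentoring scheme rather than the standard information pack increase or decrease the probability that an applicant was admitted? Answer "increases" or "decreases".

decreases

Department differs across outreach schemes for reasons unrelated to any effect of the outreach scheme itself, and it separately predicts the outcome — a classic confounder. We must compare within department levels.
Within each level — Fine Arts: 64.0% vs 76.3%; Chemistry: 20.9% vs 45.1%; Nursing: 16.1% vs 36.9%; Biology: 3.5% vs 22.1% — the standard information pack is higher every time.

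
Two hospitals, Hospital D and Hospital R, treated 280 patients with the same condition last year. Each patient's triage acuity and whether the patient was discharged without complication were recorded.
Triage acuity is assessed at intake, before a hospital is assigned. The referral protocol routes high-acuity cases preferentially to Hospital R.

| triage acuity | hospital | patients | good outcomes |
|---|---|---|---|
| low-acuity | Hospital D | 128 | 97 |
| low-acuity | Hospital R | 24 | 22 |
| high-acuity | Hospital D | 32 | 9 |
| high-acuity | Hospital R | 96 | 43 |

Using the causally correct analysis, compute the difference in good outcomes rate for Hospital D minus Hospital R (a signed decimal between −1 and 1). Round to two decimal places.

-0.16

Hospital R is higher inside every triage acuity stratum but Hospital D is higher in aggregate. Whether to stratify depends on how triage acuity relates to the hospital.
Since triage acuity is a pre-existing factor (not a product of the hospital) and it affects the outcome on its own, it is a confounder. The stratified rates, not the pooled rate, identify the causal effect.
Adjusting over the population distribution of triage acuity: 0.543·(0.758−0.917) + 0.457·(0.281−0.448) = -0.162.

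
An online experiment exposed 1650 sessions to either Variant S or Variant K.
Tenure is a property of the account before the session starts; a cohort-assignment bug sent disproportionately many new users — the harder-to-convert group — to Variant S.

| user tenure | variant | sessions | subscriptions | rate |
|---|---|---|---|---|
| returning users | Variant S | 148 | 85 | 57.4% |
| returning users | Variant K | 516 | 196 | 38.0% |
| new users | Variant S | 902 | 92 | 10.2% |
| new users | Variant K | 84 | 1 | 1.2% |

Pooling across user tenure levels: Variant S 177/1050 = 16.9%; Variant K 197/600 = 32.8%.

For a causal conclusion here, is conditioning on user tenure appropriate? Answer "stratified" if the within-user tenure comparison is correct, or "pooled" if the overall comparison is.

Here user tenure is a common cause — it drives both which variant a case falls under and the outcome. The crude comparison mixes populations; the stratum-specific rates are the causally relevant ones.
Within each level — returning users: 57.4% vs 38.0%; new users: 10.2% vs 1.2% — Variant S is higher every time.

stratified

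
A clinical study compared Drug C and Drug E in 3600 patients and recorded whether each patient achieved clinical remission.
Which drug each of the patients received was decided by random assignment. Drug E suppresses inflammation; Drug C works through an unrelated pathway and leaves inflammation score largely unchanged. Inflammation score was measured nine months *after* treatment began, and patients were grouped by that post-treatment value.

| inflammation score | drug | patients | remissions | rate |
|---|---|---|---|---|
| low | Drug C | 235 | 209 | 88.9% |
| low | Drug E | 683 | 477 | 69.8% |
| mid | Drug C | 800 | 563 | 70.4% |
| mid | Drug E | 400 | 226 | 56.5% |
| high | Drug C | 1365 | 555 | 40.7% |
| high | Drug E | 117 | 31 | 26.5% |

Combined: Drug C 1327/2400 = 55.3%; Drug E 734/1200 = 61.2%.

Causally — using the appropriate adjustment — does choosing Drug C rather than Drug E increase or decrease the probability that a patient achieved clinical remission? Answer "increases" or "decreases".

decreases

The stratified and pooled comparisons disagree (Drug C wins within each inflammation score; Drug E wins overall), so the answer turns on the causal role of inflammation score.
Inflammation score is downstream of the drug. One should not condition on a consequence of treatment, so the overall rates are the right comparison.
Pooled: Drug C 55.3% vs Drug E 61.2%; Drug E is higher overall.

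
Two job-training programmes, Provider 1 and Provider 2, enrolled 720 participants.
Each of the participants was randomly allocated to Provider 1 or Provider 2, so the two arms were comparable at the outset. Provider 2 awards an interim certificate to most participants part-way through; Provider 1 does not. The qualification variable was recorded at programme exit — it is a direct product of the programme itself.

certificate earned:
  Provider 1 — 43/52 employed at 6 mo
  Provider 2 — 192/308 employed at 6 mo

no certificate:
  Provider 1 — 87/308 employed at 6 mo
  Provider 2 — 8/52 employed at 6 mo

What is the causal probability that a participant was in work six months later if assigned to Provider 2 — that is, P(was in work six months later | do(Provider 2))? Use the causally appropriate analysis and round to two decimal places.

Provider 1 is higher inside every qualification attained during the programme stratum but Provider 2 is higher in aggregate. Whether to stratify depends on how qualification attained during the programme relates to the programme.
The distribution of qualification attained during the programme is itself part of what the programme does — it is an intermediate outcome. Holding it fixed would remove that part of the effect; the total effect is the pooled difference.
So P(outcome | do(Provider 2)) is just the pooled rate for Provider 2: 200/360 = 0.556.

0.56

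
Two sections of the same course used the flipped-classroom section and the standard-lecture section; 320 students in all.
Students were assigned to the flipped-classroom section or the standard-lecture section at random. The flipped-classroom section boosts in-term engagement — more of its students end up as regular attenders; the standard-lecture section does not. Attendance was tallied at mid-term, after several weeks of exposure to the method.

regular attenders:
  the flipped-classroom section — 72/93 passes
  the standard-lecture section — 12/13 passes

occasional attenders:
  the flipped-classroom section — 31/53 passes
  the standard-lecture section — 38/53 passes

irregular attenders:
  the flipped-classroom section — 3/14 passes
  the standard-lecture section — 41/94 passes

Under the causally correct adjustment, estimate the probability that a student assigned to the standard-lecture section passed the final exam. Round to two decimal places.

Mid-term attendance here is a post-treatment variable shaped by the teaching method; conditioning on it would introduce bias rather than remove it. The overall comparison is the causal one.
So P(outcome | do(the standard-lecture section)) is just the pooled rate for the standard-lecture section: 91/160 = 0.569.

0.57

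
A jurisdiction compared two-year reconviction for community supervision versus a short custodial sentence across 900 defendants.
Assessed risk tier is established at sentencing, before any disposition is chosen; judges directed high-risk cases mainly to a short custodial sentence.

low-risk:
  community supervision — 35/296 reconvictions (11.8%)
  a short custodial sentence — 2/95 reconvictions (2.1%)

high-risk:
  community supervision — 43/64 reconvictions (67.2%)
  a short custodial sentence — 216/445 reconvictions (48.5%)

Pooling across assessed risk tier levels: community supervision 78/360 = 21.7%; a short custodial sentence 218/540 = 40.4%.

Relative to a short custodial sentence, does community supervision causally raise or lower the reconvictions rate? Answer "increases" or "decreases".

Assessed risk tier is set before the disposition has any effect — it is not caused by the disposition — and it independently drives the outcome. That makes it a confounder, so the causal comparison is within assessed risk tier levels.
Within each level — low-risk: 11.8% vs 2.1%; high-risk: 67.2% vs 48.5% — a short custodial sentence is lower every time.

increases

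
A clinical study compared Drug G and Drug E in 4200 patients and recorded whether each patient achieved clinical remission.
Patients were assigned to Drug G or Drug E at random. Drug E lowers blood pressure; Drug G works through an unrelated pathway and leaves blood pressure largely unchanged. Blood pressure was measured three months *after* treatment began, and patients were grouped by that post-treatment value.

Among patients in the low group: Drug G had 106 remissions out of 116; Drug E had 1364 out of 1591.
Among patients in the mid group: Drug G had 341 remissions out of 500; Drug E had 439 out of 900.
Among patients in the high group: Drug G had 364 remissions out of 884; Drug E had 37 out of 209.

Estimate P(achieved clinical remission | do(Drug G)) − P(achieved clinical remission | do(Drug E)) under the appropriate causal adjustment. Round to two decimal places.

The blood pressure-specific comparison favours Drug G throughout, but the pooled figures favour Drug E. The question is whether to condition on blood pressure.
Blood pressure here is a post-treatment variable shaped by the drug; conditioning on it would introduce bias rather than remove it. The overall comparison is the causal one.
The causal difference is the pooled difference: 0.541 − 0.681 = -0.141.

-0.14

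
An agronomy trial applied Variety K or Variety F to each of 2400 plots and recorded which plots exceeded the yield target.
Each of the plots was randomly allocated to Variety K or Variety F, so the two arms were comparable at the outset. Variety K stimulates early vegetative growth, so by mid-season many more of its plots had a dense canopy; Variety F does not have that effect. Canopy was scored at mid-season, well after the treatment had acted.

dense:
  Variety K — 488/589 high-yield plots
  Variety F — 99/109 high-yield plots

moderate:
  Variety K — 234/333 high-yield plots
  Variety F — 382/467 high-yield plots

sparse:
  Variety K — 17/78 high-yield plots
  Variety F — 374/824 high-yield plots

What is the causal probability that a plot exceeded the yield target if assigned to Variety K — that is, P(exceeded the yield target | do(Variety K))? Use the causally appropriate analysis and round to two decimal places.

0.74

The stratified and pooled comparisons disagree (Variety F wins within each mid-season canopy; Variety K wins overall), so the answer turns on the causal role of mid-season canopy.
Stratifying would compare varietys among plots the varietys themselves sorted into mid-season canopy groups — a form of selection on an intermediate. The unconditioned pooled rates give the total causal effect.
So P(outcome | do(Variety K)) is just the pooled rate for Variety K: 739/1000 = 0.739.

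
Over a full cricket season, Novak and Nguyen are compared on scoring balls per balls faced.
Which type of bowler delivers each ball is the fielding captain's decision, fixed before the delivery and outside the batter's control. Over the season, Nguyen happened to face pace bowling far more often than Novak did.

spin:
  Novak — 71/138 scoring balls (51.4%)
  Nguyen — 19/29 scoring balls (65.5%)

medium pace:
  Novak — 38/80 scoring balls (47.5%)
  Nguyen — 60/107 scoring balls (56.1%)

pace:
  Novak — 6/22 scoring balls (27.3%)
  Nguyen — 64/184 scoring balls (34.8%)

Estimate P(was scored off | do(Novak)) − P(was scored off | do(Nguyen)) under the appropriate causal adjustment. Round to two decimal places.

Here bowling type is a common cause — it drives both which player a case falls under and the outcome. The crude comparison mixes populations; the stratum-specific rates are the causally relevant ones.
Adjusting over the population distribution of bowling type: 0.298·(0.514−0.655) + 0.334·(0.475−0.561) + 0.368·(0.273−0.348) = -0.098.

-0.10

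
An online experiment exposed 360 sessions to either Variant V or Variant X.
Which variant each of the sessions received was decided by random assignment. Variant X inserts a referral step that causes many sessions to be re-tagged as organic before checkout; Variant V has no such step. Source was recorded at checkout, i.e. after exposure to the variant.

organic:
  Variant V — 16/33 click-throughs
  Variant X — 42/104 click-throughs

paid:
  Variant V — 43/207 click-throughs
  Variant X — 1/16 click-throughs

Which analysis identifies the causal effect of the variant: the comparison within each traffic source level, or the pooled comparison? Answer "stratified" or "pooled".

Traffic source here is a post-treatment variable shaped by the variant; conditioning on it would introduce bias rather than remove it. The overall comparison is the causal one.
Pooled: Variant V 24.6% vs Variant X 35.8%; Variant X is higher overall.

pooled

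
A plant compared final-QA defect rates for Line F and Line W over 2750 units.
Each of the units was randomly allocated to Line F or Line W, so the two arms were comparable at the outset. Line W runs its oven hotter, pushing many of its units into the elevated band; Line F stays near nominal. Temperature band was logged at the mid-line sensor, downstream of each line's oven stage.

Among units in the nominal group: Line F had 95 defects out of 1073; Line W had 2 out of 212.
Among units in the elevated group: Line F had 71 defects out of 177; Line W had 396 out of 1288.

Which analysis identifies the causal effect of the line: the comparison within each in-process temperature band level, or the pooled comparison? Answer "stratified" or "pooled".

pooled

In-process temperature band lies on the pathway line → in-process temperature band → outcome, so adjusting for it blocks the indirect effect. For the total causal effect of line, use the unadjusted pooled rates.
Pooled: Line F 13.3% vs Line W 26.5%; Line F is lower overall.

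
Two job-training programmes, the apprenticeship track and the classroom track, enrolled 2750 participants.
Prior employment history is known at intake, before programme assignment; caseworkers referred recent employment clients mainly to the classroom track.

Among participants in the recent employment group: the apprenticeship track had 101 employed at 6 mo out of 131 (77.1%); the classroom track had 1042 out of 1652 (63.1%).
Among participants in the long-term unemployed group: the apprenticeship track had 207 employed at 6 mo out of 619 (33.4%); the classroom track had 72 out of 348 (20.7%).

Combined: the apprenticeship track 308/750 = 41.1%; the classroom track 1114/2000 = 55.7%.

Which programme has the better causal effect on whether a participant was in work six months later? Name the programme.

Within every prior employment history level the apprenticeship track has the higher rate, yet pooled the classroom track does — Simpson's reversal.
The imbalance in prior employment history arose from how participants were allocated, not from anything the programme did; and prior employment history independently affects the outcome. The pooled gap is confounded — condition on prior employment history.
Within each level — recent employment: 77.1% vs 63.1%; long-term unemployed: 33.4% vs 20.7% — the apprenticeship track is higher every time.

the apprenticeship track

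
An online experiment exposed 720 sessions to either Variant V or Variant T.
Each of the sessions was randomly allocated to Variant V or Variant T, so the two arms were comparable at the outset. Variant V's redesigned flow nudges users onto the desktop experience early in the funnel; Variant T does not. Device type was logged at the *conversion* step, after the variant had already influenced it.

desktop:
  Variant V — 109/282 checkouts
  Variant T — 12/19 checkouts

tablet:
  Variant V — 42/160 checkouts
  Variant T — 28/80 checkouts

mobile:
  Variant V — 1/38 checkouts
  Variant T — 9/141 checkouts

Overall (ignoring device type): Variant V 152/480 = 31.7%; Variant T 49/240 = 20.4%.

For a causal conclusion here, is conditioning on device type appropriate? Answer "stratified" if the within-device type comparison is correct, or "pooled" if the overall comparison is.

pooled

Device type lies on the pathway variant → device type → outcome, so adjusting for it blocks the indirect effect. For the total causal effect of variant, use the unadjusted pooled rates.
Pooled: Variant V 31.7% vs Variant T 20.4%; Variant V is higher overall.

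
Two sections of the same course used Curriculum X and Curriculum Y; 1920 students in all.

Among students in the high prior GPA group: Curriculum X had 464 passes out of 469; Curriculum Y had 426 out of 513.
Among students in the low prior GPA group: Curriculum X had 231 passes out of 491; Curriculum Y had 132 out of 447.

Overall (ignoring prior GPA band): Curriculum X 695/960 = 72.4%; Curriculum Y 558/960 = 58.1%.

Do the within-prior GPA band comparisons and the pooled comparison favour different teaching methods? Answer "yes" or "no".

Within each prior GPA band level (high prior GPA 98.9% vs 83.0%; low prior GPA 47.0% vs 29.5%), Curriculum X has the higher rate every time. Pooled: 72.4% vs 58.1% — Curriculum X has the higher rate overall. They agree.

no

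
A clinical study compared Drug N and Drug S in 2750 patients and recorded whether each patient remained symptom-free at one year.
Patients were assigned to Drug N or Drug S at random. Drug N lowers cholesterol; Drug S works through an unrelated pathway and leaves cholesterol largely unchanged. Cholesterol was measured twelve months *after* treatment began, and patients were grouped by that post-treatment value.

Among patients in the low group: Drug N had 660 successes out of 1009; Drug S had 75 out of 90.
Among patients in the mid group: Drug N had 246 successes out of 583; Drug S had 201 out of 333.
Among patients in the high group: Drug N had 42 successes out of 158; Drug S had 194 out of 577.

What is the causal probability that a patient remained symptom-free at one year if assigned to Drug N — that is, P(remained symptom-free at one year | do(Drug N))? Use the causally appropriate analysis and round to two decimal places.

Drug S is higher inside every cholesterol stratum but Drug N is higher in aggregate. Whether to stratify depends on how cholesterol relates to the drug.
Because the drug influences cholesterol, cholesterol is a post-treatment mediator, not a confounder. Stratifying on it would bias the estimate; the causal effect is the crude pooled difference.
So P(outcome | do(Drug N)) is just the pooled rate for Drug N: 948/1750 = 0.542.

0.54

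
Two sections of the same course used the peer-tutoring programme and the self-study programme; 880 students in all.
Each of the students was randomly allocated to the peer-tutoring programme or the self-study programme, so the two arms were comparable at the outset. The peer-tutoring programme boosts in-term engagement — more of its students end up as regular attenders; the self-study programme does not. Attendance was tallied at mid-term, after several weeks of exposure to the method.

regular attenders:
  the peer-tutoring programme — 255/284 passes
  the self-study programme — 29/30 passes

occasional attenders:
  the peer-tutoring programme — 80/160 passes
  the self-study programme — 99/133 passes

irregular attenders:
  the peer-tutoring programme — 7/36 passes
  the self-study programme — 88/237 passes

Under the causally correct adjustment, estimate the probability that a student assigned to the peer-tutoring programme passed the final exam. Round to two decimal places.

Mid-term attendance here is a post-treatment variable shaped by the teaching method; conditioning on it would introduce bias rather than remove it. The overall comparison is the causal one.
So P(outcome | do(the peer-tutoring programme)) is just the pooled rate for the peer-tutoring programme: 342/480 = 0.713.

0.71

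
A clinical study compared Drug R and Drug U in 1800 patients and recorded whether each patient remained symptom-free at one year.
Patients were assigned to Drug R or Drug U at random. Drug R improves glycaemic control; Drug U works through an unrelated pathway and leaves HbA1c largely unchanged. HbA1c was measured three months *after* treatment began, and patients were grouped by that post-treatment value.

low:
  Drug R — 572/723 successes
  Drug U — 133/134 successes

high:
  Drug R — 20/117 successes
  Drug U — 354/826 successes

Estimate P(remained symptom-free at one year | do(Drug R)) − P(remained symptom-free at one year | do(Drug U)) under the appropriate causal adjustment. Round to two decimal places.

+0.20

HbA1c is downstream of the drug. One should not condition on a consequence of treatment, so the overall rates are the right comparison.
The causal difference is the pooled difference: 0.705 − 0.507 = +0.197.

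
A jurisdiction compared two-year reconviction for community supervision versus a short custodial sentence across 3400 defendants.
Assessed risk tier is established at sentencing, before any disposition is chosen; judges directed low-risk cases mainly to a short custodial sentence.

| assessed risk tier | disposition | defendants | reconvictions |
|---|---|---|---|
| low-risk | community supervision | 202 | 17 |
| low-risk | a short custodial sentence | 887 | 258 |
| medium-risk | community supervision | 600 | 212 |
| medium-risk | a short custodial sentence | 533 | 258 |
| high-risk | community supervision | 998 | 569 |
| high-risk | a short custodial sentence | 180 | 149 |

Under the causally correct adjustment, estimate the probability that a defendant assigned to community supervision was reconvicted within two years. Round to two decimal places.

community supervision is lower inside every assessed risk tier stratum but a short custodial sentence is lower in aggregate. Whether to stratify depends on how assessed risk tier relates to the disposition.
Assessed risk tier differs across dispositions for reasons unrelated to any effect of the disposition itself, and it separately predicts the outcome — a classic confounder. We must compare within assessed risk tier levels.
Standardising community supervision to the population assessed risk tier mix: 0.320·17/202 + 0.333·212/600 + 0.346·569/998 = 0.342.

0.34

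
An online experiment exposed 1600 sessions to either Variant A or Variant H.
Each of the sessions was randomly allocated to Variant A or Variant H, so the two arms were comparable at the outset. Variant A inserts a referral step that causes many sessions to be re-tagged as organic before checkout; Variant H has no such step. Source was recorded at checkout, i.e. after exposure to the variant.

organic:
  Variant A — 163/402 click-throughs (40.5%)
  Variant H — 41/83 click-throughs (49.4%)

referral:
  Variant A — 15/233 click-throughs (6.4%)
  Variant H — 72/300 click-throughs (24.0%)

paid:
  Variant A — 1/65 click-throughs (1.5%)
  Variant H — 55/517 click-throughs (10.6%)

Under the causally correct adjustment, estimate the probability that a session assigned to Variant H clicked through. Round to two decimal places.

0.19

Traffic source is recorded after the variant and is itself shifted by it — it sits on the causal path from variant to outcome. Conditioning on a mediator would strip out part of the effect we want; the pooled comparison gives the total causal effect.
So P(outcome | do(Variant H)) is just the pooled rate for Variant H: 168/900 = 0.187.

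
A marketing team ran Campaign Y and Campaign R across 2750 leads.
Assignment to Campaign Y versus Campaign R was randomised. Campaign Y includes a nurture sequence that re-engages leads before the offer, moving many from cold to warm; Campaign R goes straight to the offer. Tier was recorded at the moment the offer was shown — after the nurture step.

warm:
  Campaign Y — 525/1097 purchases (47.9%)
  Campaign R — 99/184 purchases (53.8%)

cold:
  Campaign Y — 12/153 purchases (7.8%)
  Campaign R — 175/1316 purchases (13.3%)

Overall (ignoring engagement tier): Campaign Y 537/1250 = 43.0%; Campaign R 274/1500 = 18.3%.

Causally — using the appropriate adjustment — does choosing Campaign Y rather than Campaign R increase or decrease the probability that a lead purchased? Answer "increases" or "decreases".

increases

Within every engagement tier level Campaign R has the higher rate, yet pooled Campaign Y does — Simpson's reversal.
Stratifying would compare campaigns among leads the campaigns themselves sorted into engagement tier groups — a form of selection on an intermediate. The unconditioned pooled rates give the total causal effect.
Pooled: Campaign Y 43.0% vs Campaign R 18.3%; Campaign Y is higher overall.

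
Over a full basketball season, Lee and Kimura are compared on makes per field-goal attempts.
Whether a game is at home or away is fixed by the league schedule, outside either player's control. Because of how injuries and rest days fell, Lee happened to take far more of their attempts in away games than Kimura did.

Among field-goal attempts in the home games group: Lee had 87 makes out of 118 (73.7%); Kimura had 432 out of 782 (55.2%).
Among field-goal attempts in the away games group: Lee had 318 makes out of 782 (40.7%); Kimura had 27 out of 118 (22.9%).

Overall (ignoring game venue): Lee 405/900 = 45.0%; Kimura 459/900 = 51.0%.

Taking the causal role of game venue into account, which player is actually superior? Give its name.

Within every game venue level Lee has the higher rate, yet pooled Kimura does — Simpson's reversal.
Since game venue is a pre-existing factor (not a product of the player) and it affects the outcome on its own, it is a confounder. The stratified rates, not the pooled rate, identify the causal effect.
Within each level — home games: 73.7% vs 55.2%; away games: 40.7% vs 22.9% — Lee is higher every time.

Lee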